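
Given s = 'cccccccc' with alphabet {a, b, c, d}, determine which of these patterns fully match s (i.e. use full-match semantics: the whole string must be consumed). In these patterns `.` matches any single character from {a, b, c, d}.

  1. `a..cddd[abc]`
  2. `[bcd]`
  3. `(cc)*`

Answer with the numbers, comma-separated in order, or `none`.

1 → no match — must start with 'a'
2 → no match
3 → match

3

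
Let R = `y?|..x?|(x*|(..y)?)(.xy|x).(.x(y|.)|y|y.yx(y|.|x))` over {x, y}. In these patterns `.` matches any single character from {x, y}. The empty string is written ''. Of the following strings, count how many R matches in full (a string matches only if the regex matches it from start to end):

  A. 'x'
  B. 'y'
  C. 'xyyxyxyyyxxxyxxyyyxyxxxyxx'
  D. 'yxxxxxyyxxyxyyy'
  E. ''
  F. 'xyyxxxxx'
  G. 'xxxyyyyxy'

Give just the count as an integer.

4

A → no match
B → match
C → no match
D → no match
E → match
F → match
G → match
Total matched: 4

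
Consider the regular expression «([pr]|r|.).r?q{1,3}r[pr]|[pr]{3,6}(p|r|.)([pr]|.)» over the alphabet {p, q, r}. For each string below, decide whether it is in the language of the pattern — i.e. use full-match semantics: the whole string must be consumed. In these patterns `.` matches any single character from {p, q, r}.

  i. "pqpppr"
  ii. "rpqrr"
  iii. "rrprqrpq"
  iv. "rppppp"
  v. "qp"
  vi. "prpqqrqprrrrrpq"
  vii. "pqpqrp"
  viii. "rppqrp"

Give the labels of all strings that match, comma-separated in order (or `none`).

i → no match
ii → match
iii → no match
iv → match
v → no match
vi → no match
vii → no match
viii → no match

ii, iv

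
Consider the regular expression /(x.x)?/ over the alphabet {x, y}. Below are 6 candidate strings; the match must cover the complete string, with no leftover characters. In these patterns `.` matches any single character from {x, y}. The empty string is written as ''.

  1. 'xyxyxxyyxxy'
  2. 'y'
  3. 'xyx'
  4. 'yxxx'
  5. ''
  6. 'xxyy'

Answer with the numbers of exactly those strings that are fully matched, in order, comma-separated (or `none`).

3, 5

1. 'xyxyxxyyxxy' → no match
2. 'y' → no match
3. 'xyx' → match
4. 'yxxx' → no match
5. '' → match
6. 'xxyy' → no match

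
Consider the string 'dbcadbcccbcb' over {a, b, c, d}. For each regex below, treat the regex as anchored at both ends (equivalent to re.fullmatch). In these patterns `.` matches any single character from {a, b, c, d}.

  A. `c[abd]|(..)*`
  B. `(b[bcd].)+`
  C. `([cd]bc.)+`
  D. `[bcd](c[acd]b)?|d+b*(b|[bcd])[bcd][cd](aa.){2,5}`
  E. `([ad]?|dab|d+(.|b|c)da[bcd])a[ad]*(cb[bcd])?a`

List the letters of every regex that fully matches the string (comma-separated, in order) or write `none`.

A, C

A → match
B → no match — must start with 'b'
C → match
D → no match
E → no match — must end with 'a'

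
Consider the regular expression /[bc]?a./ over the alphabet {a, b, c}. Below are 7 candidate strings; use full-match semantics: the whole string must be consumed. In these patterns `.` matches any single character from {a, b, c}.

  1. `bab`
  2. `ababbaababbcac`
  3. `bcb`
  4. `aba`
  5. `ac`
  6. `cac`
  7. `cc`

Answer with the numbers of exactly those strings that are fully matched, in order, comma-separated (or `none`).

1 → match
2 → no match
3 → no match
4 → no match
5 → match
6 → match
7 → no match

1, 5, 6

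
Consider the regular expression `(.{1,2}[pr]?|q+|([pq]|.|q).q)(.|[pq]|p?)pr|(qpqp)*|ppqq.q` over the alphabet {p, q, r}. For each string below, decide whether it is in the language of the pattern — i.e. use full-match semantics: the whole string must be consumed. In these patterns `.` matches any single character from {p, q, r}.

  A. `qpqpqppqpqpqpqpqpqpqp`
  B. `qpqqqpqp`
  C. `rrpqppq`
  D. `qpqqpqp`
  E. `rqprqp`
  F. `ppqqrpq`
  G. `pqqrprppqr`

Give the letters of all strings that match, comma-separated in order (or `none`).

A → no match
B → no match
C → no match
D → no match
E → no match
F → no match
G → no match

none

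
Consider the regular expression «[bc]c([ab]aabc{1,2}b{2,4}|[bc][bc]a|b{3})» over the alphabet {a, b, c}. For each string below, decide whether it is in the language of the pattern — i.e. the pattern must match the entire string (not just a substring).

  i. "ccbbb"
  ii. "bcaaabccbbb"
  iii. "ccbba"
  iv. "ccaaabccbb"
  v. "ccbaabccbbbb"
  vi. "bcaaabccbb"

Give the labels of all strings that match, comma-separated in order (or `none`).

i, ii, iii, iv, v, vi

i → match
ii → match
iii → match
iv → match
v → match
vi → match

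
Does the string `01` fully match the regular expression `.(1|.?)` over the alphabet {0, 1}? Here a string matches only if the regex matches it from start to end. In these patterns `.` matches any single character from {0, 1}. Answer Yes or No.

Yes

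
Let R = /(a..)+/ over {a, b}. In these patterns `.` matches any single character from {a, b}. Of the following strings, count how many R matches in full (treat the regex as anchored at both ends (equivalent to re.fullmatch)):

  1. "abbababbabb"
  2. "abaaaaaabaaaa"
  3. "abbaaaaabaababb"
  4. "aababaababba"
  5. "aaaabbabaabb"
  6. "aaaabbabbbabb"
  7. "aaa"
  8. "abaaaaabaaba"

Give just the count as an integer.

4

1 → no match
2 → no match
3 → match
4 → no match
5 → match
6 → no match
7 → match
8 → match
Total matched: 4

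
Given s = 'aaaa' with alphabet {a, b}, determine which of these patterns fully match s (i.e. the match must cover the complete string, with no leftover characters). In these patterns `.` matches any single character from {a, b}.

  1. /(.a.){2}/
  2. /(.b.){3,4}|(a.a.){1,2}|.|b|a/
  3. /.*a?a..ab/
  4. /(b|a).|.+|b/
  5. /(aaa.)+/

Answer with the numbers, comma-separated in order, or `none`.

2, 4, 5

1 → no match
2 → match
3 → no match — must end with 'ab'
4 → match
5 → match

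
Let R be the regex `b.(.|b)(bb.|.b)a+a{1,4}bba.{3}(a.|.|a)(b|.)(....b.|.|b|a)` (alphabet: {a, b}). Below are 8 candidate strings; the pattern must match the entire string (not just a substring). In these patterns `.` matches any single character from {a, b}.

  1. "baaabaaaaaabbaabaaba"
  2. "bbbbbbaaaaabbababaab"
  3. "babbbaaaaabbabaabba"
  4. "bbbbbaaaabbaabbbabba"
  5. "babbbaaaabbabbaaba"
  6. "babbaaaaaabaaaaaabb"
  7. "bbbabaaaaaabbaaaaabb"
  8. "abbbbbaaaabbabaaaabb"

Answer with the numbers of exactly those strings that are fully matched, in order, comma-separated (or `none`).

1 → match
2 → match
3 → match
4 → no match
5 → match
6 → no match
7 → match
8 → no match — must start with "b"

1, 2, 3, 5, 7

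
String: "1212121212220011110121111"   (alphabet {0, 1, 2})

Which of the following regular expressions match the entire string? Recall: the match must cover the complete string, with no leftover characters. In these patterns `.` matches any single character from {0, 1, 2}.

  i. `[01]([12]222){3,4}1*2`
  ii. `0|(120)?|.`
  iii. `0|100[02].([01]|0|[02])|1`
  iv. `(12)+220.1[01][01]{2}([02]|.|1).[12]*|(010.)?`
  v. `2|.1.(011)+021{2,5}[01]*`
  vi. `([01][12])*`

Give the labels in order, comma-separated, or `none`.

iv

i → no match — must end with "2"
ii → no match
iii → no match
iv → match
v → no match
vi → no match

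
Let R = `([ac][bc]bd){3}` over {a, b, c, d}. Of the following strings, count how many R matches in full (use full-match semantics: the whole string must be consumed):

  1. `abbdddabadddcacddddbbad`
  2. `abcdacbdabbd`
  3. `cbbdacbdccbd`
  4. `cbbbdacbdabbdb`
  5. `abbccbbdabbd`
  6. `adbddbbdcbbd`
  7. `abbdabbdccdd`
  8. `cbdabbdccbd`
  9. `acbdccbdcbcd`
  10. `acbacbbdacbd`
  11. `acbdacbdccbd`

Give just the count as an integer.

1 → no match — must end with `bd`
2 → no match
3 → match
4 → no match — must end with `bd`
5 → no match
6 → no match
7 → no match — must end with `bd`
8 → no match
9 → no match — must end with `bd`
10 → no match
11 → match
Total matched: 2

2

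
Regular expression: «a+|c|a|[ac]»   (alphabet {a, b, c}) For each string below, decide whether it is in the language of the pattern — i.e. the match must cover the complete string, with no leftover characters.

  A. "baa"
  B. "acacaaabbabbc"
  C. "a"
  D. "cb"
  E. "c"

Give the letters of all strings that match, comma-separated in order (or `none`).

A → no match
B → no match
C → match
D → no match
E → match

C, E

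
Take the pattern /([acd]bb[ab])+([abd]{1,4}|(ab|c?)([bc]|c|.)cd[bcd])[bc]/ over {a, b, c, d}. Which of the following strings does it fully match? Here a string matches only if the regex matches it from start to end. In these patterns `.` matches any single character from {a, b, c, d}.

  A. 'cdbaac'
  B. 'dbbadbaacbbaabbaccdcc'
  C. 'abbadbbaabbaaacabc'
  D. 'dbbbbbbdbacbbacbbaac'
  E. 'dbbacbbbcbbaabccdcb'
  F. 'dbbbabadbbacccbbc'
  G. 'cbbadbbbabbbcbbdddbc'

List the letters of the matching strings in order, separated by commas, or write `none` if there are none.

A → no match
B → no match
C → no match
D → no match
E → match
F → no match
G → no match

E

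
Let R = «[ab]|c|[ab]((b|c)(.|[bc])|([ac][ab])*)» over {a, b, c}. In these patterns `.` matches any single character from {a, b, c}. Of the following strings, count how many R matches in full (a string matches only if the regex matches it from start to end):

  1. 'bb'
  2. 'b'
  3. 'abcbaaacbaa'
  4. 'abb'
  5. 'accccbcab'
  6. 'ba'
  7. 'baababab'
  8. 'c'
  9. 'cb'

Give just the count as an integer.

1 → no match
2 → match
3 → no match
4 → match
5 → no match
6 → no match
7 → no match
8 → match
9 → no match
Total matched: 3

3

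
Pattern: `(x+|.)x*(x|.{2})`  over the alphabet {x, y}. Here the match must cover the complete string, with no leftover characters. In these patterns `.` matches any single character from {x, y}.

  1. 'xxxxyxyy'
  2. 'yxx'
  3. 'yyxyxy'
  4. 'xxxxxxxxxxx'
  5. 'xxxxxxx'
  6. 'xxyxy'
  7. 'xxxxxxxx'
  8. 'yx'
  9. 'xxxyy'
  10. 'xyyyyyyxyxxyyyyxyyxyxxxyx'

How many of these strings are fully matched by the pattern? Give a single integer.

1 → no match
2 → match
3 → no match
4 → match
5 → match
6 → no match
7 → match
8 → match
9 → match
10 → no match
Total matched: 6

6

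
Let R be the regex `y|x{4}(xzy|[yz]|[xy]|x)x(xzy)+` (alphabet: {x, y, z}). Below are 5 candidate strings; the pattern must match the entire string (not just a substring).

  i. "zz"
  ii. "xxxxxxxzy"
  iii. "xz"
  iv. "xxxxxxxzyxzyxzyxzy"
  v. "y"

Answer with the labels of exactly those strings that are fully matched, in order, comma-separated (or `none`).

i → no match
ii → match
iii → no match
iv → match
v → match

ii, iv, v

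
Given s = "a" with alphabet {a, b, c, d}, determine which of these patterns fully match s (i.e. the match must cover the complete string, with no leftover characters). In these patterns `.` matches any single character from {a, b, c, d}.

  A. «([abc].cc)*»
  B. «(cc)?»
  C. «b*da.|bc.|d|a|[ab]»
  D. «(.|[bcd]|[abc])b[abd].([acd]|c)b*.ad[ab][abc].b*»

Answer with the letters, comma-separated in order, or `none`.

A → no match
B → no match
C → match
D → no match

C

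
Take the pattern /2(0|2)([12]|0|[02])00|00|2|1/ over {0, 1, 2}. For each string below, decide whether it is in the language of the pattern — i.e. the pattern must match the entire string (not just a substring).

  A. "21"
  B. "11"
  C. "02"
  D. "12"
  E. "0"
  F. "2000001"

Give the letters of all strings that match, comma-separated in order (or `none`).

none

A → no match
B → no match
C → no match
D → no match
E → no match
F → no match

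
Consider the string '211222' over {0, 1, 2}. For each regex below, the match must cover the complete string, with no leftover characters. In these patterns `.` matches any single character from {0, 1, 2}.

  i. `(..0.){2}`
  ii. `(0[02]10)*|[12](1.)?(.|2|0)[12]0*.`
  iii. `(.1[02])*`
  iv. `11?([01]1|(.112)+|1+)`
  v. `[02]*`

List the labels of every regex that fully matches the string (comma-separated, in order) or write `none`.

i → no match
ii → match
iii → no match
iv → no match — must start with '1'
v → no match

ii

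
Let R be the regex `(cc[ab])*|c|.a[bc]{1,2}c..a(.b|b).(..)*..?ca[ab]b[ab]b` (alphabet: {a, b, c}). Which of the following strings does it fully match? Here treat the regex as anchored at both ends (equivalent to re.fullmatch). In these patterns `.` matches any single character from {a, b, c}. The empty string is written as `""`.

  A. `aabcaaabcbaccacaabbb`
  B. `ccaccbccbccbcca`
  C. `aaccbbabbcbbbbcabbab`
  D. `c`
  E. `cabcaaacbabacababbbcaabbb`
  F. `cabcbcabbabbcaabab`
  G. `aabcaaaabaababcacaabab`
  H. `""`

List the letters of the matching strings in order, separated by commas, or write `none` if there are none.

A, B, C, D, E, F, G, H

A → match
B → match
C → match
D → match
E → match
F → match
G → match
H → match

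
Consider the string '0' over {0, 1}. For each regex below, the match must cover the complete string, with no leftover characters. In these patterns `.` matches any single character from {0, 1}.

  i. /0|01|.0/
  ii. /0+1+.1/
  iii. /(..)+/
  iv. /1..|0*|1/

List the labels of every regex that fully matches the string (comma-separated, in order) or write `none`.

i, iv

i → match
ii → no match — must end with '1'
iii → no match
iv → match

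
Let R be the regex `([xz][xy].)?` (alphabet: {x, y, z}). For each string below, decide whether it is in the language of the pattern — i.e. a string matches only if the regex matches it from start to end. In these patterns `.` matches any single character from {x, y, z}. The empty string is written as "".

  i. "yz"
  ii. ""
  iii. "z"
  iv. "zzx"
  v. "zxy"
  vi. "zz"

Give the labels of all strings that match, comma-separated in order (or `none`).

ii, v

i → no match
ii → match
iii → no match
iv → no match
v → match
vi → no match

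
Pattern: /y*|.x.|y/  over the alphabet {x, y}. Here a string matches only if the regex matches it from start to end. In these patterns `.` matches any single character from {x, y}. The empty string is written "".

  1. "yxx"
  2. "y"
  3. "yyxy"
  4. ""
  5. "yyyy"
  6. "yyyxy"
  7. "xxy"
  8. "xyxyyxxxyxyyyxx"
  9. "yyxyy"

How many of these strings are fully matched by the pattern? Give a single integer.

1. "yxx" → match
2. "y" → match
3. "yyxy" → no match
4. "" → match
5. "yyyy" → match
6. "yyyxy" → no match
7. "xxy" → match
8 → no match
9. "yyxyy" → no match
Total matched: 5

5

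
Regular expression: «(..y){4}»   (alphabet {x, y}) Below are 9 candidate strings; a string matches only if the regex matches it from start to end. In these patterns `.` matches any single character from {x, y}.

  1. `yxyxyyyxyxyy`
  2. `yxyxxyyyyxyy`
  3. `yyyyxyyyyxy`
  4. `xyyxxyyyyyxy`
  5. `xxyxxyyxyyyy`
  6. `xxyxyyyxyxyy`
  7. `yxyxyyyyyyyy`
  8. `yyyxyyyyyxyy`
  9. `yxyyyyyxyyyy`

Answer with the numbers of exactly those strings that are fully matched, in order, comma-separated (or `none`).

1. `yxyxyyyxyxyy` → match
2. `yxyxxyyyyxyy` → match
3. `yyyyxyyyyxy` → no match
4. `xyyxxyyyyyxy` → match
5. `xxyxxyyxyyyy` → match
6. `xxyxyyyxyxyy` → match
7. `yxyxyyyyyyyy` → match
8. `yyyxyyyyyxyy` → match
9. `yxyyyyyxyyyy` → match

1, 2, 4, 5, 6, 7, 8, 9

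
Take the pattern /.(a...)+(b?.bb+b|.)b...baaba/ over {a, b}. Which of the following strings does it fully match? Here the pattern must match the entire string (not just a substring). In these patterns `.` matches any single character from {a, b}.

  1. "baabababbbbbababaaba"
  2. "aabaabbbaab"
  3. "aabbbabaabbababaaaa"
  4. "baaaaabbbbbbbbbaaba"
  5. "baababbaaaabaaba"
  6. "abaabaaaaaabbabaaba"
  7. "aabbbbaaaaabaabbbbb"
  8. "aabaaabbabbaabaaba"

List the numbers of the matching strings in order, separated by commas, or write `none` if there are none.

1, 4

1 → match
2. "aabaabbbaab" → no match — must end with "baaba"
3 → no match — must end with "baaba"
4 → match
5 → no match
6 → no match
7 → no match — must end with "baaba"
8 → no match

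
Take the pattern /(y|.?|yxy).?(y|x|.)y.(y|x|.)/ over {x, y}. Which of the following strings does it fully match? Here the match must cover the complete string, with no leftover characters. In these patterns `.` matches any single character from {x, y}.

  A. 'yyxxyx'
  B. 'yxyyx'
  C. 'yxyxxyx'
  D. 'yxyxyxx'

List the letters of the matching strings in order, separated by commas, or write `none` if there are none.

B, D

A → no match
B → match
C → no match
D → match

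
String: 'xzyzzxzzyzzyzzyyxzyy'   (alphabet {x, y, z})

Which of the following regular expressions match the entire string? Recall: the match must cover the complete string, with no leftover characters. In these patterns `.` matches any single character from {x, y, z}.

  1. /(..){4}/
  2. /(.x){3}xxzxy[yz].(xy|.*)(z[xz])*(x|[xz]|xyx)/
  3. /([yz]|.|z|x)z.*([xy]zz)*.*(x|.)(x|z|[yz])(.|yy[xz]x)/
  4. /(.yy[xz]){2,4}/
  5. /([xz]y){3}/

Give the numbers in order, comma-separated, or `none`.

3

1 → no match
2 → no match
3 → match
4 → no match
5 → no match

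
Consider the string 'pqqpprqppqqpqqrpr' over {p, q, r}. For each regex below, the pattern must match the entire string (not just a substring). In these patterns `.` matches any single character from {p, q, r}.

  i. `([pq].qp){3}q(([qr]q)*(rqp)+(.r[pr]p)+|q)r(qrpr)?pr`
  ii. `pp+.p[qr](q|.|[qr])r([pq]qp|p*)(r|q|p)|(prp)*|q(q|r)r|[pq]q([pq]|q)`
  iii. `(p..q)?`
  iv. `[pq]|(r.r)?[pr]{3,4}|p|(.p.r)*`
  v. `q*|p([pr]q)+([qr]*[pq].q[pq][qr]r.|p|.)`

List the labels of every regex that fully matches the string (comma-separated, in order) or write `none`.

i → match
ii → no match
iii → no match
iv → no match
v → no match

i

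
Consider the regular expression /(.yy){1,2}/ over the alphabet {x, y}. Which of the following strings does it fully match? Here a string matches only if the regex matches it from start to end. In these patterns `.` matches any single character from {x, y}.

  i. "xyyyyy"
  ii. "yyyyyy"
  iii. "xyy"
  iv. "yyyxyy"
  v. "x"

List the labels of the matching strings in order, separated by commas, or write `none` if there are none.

i → match
ii → match
iii → match
iv → match
v → no match — must end with "yy"

i, ii, iii, iv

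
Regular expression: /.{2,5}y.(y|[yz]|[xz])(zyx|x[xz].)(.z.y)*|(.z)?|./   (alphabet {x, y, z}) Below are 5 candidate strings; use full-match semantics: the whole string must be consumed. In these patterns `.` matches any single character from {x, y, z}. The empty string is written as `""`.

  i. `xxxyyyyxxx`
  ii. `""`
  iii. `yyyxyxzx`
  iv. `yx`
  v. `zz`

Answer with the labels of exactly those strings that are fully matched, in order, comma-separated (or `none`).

i → match
ii → match
iii → match
iv → no match
v → match

i, ii, iii, v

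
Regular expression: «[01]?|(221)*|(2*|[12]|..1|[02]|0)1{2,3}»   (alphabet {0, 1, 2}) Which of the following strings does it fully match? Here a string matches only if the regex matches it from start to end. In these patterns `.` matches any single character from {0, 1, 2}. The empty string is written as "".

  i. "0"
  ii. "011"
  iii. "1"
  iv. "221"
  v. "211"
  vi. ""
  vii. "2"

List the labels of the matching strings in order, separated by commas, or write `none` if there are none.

i, ii, iii, iv, v, vi

i → match
ii → match
iii → match
iv → match
v → match
vi → match
vii → no match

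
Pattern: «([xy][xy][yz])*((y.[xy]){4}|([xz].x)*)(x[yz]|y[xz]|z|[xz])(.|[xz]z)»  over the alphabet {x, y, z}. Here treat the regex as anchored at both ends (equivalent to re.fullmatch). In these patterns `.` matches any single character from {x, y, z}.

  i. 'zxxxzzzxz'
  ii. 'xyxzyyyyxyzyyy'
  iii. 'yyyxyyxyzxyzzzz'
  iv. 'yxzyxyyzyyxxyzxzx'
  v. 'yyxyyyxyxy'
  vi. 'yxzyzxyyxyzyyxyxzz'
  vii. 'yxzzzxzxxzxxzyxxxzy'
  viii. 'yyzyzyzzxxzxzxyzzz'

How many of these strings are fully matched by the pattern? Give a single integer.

i. 'zxxxzzzxz' → no match
ii → no match
iii → match
iv → match
v. 'yyxyyyxyxy' → no match
vi → match
vii → no match
viii → no match
Total matched: 3

3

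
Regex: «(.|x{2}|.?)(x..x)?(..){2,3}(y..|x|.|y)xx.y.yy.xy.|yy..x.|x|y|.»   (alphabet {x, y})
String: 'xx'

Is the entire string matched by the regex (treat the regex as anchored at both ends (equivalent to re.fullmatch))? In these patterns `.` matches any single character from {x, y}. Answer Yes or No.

No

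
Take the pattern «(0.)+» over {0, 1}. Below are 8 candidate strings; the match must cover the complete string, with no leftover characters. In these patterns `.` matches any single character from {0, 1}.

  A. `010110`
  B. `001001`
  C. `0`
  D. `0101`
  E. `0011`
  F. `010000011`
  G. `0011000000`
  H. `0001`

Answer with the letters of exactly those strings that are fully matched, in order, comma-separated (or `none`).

A. `010110` → no match
B. `001001` → no match
C. `0` → no match
D. `0101` → match
E. `0011` → no match
F. `010000011` → no match
G. `0011000000` → no match
H. `0001` → match

D, H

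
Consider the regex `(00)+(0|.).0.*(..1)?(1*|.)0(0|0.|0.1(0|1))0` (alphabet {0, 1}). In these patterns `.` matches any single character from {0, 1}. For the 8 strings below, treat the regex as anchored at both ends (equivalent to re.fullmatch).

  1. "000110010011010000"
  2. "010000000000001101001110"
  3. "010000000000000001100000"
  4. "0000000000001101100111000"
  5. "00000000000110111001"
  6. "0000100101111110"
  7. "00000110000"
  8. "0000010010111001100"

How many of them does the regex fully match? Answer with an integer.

1 → no match
2 → no match — must start with "00"
3 → no match — must start with "00"
4 → match
5 → no match — must end with "0"
6 → no match
7 → match
8 → match
Total matched: 3

3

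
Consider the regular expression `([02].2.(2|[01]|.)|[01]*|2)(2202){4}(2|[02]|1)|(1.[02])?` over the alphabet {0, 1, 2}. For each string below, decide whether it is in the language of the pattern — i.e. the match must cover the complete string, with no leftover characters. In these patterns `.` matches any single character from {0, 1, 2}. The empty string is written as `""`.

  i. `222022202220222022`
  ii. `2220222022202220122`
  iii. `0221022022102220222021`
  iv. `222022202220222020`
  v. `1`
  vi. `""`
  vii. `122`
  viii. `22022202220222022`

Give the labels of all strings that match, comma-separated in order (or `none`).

i, iv, vi, vii, viii

i → match
ii → no match
iii → no match
iv → match
v → no match
vi → match
vii → match
viii → match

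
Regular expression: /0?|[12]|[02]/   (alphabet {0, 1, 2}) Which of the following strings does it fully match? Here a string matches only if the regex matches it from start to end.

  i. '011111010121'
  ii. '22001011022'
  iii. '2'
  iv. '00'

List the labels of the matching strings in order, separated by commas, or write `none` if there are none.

i. '011111010121' → no match
ii. '22001011022' → no match
iii. '2' → match
iv. '00' → no match

iii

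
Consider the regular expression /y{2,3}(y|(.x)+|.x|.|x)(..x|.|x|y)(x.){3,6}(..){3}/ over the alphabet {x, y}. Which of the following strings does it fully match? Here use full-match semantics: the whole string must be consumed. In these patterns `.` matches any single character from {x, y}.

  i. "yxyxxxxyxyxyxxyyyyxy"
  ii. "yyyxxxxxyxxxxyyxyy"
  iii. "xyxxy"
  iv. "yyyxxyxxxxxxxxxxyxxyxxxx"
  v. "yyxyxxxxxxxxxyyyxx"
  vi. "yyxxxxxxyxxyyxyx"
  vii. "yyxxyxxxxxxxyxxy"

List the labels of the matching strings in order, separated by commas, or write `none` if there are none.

i → no match
ii → no match
iii → no match — must start with "y"
iv → no match
v → match
vi → no match
vii → no match

v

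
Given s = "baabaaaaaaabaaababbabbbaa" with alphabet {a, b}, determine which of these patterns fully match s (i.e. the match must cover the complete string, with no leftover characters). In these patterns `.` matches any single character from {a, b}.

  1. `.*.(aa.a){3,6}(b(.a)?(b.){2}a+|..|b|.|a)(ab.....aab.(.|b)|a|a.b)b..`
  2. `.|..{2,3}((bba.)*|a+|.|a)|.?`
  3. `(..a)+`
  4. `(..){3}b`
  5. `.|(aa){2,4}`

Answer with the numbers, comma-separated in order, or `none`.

1 → match
2 → no match
3 → no match
4 → no match — must end with "b"
5 → no match

1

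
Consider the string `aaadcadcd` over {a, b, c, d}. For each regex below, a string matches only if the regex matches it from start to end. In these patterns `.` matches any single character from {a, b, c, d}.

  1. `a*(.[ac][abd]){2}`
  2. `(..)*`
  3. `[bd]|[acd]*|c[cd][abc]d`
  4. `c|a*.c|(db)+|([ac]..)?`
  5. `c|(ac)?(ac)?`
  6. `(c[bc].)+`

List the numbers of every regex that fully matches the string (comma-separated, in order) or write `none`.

1, 3

1 → match
2 → no match
3 → match
4 → no match
5 → no match
6 → no match — must start with `c`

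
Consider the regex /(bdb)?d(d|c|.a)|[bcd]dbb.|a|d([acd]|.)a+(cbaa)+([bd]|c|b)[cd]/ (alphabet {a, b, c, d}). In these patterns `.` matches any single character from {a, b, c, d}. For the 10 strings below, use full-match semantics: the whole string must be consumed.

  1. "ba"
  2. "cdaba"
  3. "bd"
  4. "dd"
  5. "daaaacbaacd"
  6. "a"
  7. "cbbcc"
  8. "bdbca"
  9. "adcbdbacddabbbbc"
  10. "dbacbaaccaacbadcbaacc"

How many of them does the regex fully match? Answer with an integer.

1. "ba" → no match
2. "cdaba" → no match
3. "bd" → no match
4. "dd" → match
5. "daaaacbaacd" → match
6. "a" → match
7. "cbbcc" → no match
8. "bdbca" → no match
9 → no match
10 → no match
Total matched: 3

3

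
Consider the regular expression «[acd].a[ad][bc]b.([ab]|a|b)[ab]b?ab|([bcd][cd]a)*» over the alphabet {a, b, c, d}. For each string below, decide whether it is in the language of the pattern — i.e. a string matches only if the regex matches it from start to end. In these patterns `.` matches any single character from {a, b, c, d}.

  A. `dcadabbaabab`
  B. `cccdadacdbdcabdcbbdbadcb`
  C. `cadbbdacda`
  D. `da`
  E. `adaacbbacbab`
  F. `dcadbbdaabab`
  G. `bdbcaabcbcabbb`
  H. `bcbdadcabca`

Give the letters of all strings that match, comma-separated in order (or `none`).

A. `dcadabbaabab` → no match
B → no match
C. `cadbbdacda` → no match
D. `da` → no match
E. `adaacbbacbab` → no match
F. `dcadbbdaabab` → match
G → no match
H. `bcbdadcabca` → no match

F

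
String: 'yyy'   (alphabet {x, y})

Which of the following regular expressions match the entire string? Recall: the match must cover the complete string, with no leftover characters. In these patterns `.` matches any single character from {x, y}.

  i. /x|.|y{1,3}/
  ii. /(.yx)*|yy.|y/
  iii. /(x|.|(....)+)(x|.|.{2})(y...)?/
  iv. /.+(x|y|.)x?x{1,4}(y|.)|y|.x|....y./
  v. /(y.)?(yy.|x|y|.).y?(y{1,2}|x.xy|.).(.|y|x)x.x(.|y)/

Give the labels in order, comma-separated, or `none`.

i → match
ii → match
iii → match
iv → no match
v → no match

i, ii, iii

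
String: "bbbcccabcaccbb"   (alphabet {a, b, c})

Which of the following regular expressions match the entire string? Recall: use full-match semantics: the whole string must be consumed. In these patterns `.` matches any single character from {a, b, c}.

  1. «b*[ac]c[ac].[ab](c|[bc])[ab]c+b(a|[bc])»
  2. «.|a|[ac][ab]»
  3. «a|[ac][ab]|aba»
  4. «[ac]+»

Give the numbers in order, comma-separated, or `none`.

1 → match
2 → no match
3 → no match
4 → no match

1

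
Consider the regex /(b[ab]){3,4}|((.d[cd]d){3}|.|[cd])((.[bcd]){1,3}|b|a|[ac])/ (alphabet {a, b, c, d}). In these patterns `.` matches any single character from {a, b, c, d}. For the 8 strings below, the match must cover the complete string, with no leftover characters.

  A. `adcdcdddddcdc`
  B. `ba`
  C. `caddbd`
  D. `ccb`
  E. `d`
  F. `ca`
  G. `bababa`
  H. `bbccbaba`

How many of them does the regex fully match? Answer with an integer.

5

A → match
B → match
C → no match
D → match
E → no match
F → match
G → match
H → no match
Total matched: 5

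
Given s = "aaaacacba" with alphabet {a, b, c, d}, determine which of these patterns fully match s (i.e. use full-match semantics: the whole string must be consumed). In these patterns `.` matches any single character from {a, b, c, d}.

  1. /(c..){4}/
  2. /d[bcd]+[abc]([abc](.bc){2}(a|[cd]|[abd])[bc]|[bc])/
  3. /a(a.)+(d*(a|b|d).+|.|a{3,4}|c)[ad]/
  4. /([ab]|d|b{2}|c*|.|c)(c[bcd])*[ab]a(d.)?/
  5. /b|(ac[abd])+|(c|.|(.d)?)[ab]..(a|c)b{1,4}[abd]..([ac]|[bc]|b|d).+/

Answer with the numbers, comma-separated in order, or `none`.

3

1 → no match — must start with "c"
2 → no match — must start with "d"
3 → match
4 → no match
5 → no match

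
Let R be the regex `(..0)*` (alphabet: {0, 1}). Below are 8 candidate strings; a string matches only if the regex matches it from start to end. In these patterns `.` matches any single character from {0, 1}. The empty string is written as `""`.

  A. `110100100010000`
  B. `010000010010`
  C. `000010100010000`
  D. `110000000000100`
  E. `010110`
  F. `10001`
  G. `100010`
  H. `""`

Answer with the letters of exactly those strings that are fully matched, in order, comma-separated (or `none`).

A → match
B → match
C → match
D → match
E → match
F → no match
G → match
H → match

A, B, C, D, E, G, H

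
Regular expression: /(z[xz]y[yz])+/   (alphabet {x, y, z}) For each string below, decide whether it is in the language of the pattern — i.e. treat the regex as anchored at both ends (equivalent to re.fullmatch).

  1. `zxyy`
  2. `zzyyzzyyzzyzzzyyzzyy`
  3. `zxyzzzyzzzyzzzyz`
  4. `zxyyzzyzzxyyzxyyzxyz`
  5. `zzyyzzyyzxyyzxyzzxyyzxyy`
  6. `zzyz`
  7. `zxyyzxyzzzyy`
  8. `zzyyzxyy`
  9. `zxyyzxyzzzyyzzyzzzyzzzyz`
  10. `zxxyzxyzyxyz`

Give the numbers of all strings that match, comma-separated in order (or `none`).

1 → match
2 → match
3 → match
4 → match
5 → match
6 → match
7 → match
8 → match
9 → match
10 → no match

1, 2, 3, 4, 5, 6, 7, 8, 9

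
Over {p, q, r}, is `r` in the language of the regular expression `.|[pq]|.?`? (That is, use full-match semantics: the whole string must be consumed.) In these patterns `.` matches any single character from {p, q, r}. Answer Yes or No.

Yes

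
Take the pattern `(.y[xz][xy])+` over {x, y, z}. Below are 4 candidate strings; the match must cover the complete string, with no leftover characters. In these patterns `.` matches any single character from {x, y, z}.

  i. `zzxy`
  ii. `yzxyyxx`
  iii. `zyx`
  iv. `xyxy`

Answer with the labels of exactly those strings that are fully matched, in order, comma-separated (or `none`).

iv

i. `zzxy` → no match
ii. `yzxyyxx` → no match
iii. `zyx` → no match
iv. `xyxy` → match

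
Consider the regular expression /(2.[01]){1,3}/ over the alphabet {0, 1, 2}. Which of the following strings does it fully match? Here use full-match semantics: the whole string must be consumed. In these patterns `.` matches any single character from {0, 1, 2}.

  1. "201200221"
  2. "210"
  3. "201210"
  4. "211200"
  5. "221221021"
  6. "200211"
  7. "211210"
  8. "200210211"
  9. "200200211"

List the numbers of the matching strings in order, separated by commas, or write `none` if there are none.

1 → match
2 → match
3 → match
4 → match
5 → no match
6 → match
7 → match
8 → match
9 → match

1, 2, 3, 4, 6, 7, 8, 9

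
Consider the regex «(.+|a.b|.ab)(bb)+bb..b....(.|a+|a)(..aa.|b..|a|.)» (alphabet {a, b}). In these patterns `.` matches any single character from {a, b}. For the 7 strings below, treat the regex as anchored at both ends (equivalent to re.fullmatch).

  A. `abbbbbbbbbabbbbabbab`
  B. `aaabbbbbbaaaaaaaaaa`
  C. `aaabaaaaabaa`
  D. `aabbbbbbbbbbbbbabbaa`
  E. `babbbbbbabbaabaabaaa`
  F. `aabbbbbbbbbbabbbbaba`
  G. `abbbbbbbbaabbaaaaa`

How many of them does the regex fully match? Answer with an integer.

5

A → match
B → no match
C → no match
D → match
E → match
F → match
G → match
Total matched: 5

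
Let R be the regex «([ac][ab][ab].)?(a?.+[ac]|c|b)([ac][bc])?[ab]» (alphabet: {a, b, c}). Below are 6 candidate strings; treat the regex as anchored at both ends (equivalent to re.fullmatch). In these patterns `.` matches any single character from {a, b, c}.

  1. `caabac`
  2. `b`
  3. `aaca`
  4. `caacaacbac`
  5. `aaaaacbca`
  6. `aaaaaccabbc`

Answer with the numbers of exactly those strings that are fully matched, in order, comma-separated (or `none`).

1 → no match
2 → no match
3 → match
4 → no match
5 → match
6 → no match

3, 5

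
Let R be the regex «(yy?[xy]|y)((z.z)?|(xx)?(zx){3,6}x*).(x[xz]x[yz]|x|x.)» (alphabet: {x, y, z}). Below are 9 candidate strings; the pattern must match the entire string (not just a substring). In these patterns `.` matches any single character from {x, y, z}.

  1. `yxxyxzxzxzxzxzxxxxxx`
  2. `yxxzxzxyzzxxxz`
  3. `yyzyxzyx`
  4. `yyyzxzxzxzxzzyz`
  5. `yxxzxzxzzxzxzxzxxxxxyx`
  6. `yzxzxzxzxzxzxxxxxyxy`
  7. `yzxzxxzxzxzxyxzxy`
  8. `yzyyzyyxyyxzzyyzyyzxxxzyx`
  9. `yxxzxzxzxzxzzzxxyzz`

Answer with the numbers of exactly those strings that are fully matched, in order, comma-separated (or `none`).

6

1 → no match
2 → no match
3 → no match
4 → no match
5 → no match
6 → match
7 → no match
8 → no match
9 → no match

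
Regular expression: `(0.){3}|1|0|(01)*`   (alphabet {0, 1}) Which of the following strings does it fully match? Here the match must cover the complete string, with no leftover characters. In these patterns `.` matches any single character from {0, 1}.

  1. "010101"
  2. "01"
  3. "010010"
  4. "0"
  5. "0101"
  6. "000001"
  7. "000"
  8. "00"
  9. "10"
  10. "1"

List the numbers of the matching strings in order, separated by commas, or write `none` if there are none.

1 → match
2 → match
3 → no match
4 → match
5 → match
6 → match
7 → no match
8 → no match
9 → no match
10 → match

1, 2, 4, 5, 6, 10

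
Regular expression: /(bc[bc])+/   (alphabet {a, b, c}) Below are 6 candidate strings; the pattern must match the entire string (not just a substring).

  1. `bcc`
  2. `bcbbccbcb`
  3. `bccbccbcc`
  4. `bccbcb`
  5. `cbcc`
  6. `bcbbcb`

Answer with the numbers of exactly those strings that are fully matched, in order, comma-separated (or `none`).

1, 2, 3, 4, 6

1 → match
2 → match
3 → match
4 → match
5 → no match — must start with `bc`
6 → match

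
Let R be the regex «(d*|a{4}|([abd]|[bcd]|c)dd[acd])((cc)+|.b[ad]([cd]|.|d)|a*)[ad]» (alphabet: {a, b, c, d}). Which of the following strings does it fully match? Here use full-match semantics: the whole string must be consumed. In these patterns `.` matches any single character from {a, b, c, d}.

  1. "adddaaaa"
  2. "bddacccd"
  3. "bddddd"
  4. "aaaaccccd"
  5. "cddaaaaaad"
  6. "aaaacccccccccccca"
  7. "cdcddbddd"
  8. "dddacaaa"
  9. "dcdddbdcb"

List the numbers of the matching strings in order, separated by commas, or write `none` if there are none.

1 → match
2 → no match
3 → no match
4 → match
5 → match
6 → match
7 → no match
8 → no match
9 → no match

1, 4, 5, 6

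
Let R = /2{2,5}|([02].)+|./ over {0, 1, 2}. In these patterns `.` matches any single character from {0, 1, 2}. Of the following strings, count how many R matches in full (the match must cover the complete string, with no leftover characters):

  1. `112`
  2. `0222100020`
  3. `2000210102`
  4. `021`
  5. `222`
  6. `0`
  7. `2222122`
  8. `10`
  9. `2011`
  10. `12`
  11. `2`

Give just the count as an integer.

1 → no match
2 → no match
3 → match
4 → no match
5 → match
6 → match
7 → no match
8 → no match
9 → no match
10 → no match
11 → match
Total matched: 4

4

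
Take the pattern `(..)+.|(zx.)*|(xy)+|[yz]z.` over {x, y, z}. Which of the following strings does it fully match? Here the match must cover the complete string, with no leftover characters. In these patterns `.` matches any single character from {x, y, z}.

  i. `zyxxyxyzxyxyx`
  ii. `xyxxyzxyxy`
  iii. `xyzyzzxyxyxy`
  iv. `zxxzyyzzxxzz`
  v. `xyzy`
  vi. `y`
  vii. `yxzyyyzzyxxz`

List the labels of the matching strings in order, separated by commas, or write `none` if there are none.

i → match
ii → no match
iii → no match
iv → no match
v → no match
vi → no match
vii → no match

i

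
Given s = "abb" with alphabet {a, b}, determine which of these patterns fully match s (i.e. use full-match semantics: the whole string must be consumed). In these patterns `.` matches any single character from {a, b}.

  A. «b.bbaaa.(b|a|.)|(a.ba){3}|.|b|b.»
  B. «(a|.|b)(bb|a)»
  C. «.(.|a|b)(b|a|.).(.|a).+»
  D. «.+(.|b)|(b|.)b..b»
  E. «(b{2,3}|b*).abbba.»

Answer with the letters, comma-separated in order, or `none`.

B, D

A → no match
B → match
C → no match
D → match
E → no match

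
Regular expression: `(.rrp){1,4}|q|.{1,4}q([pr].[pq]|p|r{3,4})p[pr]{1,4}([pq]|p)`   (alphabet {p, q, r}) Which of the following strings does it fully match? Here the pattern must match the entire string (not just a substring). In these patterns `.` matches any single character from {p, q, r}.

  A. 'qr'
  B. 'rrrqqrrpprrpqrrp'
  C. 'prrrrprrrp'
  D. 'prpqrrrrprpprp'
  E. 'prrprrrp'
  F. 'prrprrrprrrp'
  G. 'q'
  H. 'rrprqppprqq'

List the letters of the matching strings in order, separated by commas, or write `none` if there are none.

A. 'qr' → no match
B → no match
C. 'prrrrprrrp' → no match
D → match
E. 'prrprrrp' → match
F. 'prrprrrprrrp' → match
G. 'q' → match
H. 'rrprqppprqq' → no match

D, E, F, G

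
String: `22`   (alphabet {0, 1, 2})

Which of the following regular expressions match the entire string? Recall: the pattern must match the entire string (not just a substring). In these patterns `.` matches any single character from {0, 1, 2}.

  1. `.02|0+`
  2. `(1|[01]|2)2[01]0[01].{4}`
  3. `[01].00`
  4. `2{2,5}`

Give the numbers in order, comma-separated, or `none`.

1 → no match
2 → no match
3 → no match — must end with `00`
4 → match

4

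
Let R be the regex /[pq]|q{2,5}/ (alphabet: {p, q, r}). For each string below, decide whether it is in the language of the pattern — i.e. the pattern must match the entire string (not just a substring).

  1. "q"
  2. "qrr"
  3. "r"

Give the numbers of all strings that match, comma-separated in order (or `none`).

1 → match
2 → no match
3 → no match

1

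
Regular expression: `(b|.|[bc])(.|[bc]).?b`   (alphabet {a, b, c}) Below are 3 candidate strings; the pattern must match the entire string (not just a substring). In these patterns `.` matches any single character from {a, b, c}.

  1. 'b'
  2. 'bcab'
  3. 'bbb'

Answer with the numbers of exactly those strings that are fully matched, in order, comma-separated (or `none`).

1 → no match
2 → match
3 → match

2, 3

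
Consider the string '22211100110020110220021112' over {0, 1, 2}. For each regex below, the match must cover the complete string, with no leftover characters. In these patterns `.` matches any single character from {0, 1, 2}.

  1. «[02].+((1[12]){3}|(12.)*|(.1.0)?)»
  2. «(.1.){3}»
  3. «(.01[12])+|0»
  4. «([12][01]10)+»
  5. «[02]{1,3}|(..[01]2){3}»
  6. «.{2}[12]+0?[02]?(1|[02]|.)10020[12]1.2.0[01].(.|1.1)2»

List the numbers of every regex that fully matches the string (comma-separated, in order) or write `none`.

1 → match
2 → no match
3 → no match
4 → no match — must end with '10'
5 → no match
6 → match

1, 6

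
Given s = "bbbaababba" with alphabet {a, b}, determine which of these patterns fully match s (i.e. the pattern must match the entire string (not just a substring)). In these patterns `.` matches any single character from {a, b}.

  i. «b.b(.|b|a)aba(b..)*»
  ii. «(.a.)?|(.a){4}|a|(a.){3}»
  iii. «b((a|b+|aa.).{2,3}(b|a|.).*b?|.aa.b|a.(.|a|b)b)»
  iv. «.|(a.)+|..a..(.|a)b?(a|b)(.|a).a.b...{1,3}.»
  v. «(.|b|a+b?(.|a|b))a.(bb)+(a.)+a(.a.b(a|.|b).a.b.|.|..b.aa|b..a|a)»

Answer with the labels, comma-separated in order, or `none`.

i, iii

i → match
ii → no match
iii → match
iv → no match
v → no match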